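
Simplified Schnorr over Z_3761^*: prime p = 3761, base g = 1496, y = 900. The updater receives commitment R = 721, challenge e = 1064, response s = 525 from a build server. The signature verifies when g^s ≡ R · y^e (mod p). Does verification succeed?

g^s mod p:
1496^525 mod 3761 = 2264
R · y^e mod p:
900^1064 mod 3761 = 3592
721·3592 = 2589832 ≡ 2264 (mod 3761)
2264 ≡ 2264 (mod 3761); signature holds.

passes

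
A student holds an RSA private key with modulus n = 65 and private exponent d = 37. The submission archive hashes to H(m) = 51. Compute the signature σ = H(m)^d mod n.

51

(H(m))^37 mod 65 = 51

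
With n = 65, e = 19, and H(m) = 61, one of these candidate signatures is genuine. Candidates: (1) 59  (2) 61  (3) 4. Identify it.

2

Candidate 1: Squares mod 65: 59^1≡59, 59^2≡36, 59^4≡61, 59^8≡16, 59^16≡61; 19 = 16 + 2 + 1, so 59^19 ≡ 61·36·59 ≡ 19 (mod 65)
Candidate 2: Squares mod 65: 61^1≡61, 61^2≡16, 61^4≡61, 61^8≡16, 61^16≡61; 19 = 16 + 2 + 1, so 61^19 ≡ 61·16·61 ≡ 61 (mod 65)
  → matches H(m) = 61
Candidate 3: Squares mod 65: 4^1≡4, 4^2≡16, 4^4≡61, 4^8≡16, 4^16≡61; 19 = 16 + 2 + 1, so 4^19 ≡ 61·16·4 ≡ 4 (mod 65)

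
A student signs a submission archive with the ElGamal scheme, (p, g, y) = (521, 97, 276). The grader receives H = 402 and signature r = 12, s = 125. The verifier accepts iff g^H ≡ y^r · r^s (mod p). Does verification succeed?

Left side g^H mod p:
Squares mod 521: 97^1≡97, 97^2≡31, 97^4≡440, 97^8≡309, 97^16≡138, 97^32≡288, 97^64≡105, 97^128≡84, 97^256≡283
402 = 256 + 128 + 16 + 2, so 97^402 ≡ 283·84·138·31 ≡ 21 (mod 521)
Right side y^r · r^s mod p:
Squares mod 521: 276^1≡276, 276^2≡110, 276^4≡117, 276^8≡143
12 = 8 + 4, so 276^12 ≡ 143·117 ≡ 59 (mod 521)
Squares mod 521: 12^1≡12, 12^2≡144, 12^4≡417, 12^8≡396, 12^16≡516, 12^32≡25, 12^64≡104
125 = 64 + 32 + 16 + 8 + 4 + 1, so 12^125 ≡ 104·25·516·396·417·12 ≡ 315 (mod 521)
59·315 = 18585 ≡ 350 (mod 521)
21 ≠ 350, so verification fails.

fails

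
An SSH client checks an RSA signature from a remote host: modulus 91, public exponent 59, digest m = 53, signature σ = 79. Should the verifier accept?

σ^2 ≡ 79^2 = 6241 ≡ 53
σ^4 ≡ 53^2 = 2809 ≡ 79
σ^8 ≡ 79^2 = 6241 ≡ 53
σ^16 ≡ 53^2 = 2809 ≡ 79
σ^32 ≡ 79^2 = 6241 ≡ 53
59 = 32 + 16 + 8 + 2 + 1, so σ^59 ≡ 53·79·53·53·79 ≡ 53 (mod 91)
53 = m, so the signature checks out.

accept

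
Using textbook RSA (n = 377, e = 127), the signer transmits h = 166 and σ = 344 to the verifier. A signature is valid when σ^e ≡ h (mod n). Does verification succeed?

fails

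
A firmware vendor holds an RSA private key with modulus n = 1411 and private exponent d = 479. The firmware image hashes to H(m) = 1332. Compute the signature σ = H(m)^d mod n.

598

(H(m))^2 ≡ 1332^2 = 1774224 ≡ 597
(H(m))^4 ≡ 597^2 = 356409 ≡ 837
(H(m))^8 ≡ 837^2 = 700569 ≡ 713
(H(m))^16 ≡ 713^2 = 508369 ≡ 409
(H(m))^32 ≡ 409^2 = 167281 ≡ 783
(H(m))^64 ≡ 783^2 = 613089 ≡ 715
(H(m))^128 ≡ 715^2 = 511225 ≡ 443
(H(m))^256 ≡ 443^2 = 196249 ≡ 120
479 = 256 + 128 + 64 + 16 + 8 + 4 + 2 + 1, so (H(m))^479 ≡ 120·443·715·409·713·837·597·1332 ≡ 598 (mod 1411)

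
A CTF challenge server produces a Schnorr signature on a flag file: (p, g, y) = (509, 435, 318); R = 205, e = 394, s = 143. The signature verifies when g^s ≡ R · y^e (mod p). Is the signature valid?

invalid

g^s mod p:
435^2 = 189225 ≡ 386
435^4 ≡ 386^2 = 148996 ≡ 368
435^8 ≡ 368^2 = 135424 ≡ 30
435^16 ≡ 30^2 = 900 ≡ 391
435^32 ≡ 391^2 = 152881 ≡ 181
435^64 ≡ 181^2 = 32761 ≡ 185
435^128 ≡ 185^2 = 34225 ≡ 122
143 = 128 + 8 + 4 + 2 + 1, so 435^143 ≡ 122·30·368·386·435 ≡ 112 (mod 509)
R · y^e mod p:
318^2 = 101124 ≡ 342
318^4 ≡ 342^2 = 116964 ≡ 403
318^8 ≡ 403^2 = 162409 ≡ 38
318^16 ≡ 38^2 = 1444 ≡ 426
318^32 ≡ 426^2 = 181476 ≡ 272
318^64 ≡ 272^2 = 73984 ≡ 179
318^128 ≡ 179^2 = 32041 ≡ 483
318^256 ≡ 483^2 = 233289 ≡ 167
394 = 256 + 128 + 8 + 2, so 318^394 ≡ 167·483·38·342 ≡ 126 (mod 509)
205·126 = 25830 ≡ 380 (mod 509)
112 ≠ 380; the check fails.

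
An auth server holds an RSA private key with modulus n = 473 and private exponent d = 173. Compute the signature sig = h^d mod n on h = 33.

319

h^2 ≡ 33^2 = 1089 ≡ 143
h^4 ≡ 143^2 = 20449 ≡ 110
h^8 ≡ 110^2 = 12100 ≡ 275
h^16 ≡ 275^2 = 75625 ≡ 418
h^32 ≡ 418^2 = 174724 ≡ 187
h^64 ≡ 187^2 = 34969 ≡ 440
h^128 ≡ 440^2 = 193600 ≡ 143
173 = 128 + 32 + 8 + 4 + 1, so h^173 ≡ 143·187·275·110·33 ≡ 319 (mod 473)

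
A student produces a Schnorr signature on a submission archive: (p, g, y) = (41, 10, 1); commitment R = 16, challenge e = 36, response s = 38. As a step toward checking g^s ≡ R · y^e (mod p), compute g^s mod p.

16

Squares mod 41: 10^1≡10, 10^2≡18, 10^4≡37, 10^8≡16, 10^16≡10, 10^32≡18
38 = 32 + 4 + 2, so 10^38 ≡ 18·37·18 ≡ 16 (mod 41)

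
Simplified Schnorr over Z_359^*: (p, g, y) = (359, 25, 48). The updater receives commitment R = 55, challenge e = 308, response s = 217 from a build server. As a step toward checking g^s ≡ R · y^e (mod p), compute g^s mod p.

25^217 mod 359 = 69

69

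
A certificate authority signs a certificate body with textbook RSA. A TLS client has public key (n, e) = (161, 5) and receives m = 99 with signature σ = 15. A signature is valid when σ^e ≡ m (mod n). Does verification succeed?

passes

Squares mod 161: σ^1≡15, σ^2≡64, σ^4≡71
5 = 4 + 1, so σ^5 ≡ 71·15 ≡ 99 (mod 161)
99 = m, so the signature checks out.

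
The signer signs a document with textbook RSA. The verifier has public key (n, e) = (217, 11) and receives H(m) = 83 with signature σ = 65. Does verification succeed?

σ^2 ≡ 65^2 = 4225 ≡ 102
σ^4 ≡ 102^2 = 10404 ≡ 205
σ^8 ≡ 205^2 = 42025 ≡ 144
11 = 8 + 2 + 1, so σ^11 ≡ 144·102·65 ≡ 137 (mod 217)
The recovered value 137 does not match the digest 83.

fails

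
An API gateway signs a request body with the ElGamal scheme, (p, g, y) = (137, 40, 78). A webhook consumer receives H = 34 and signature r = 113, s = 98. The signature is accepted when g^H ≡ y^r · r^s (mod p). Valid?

Left side g^H mod p:
Squares mod 137: 40^1≡40, 40^2≡93, 40^4≡18, 40^8≡50, 40^16≡34, 40^32≡60
34 = 32 + 2, so 40^34 ≡ 60·93 ≡ 100 (mod 137)
Right side y^r · r^s mod p:
Squares mod 137: 78^1≡78, 78^2≡56, 78^4≡122, 78^8≡88, 78^16≡72, 78^32≡115, 78^64≡73
113 = 64 + 32 + 16 + 1, so 78^113 ≡ 73·115·72·78 ≡ 99 (mod 137)
Squares mod 137: 113^1≡113, 113^2≡28, 113^4≡99, 113^8≡74, 113^16≡133, 113^32≡16, 113^64≡119
98 = 64 + 32 + 2, so 113^98 ≡ 119·16·28 ≡ 19 (mod 137)
99·19 = 1881 ≡ 100 (mod 137)
100 ≡ 100 (mod 137), so the signature is genuine.

yes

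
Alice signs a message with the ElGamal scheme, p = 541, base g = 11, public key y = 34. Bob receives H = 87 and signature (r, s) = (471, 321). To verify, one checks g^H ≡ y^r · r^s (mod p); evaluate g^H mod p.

11^2 = 121
11^4 ≡ 121^2 = 14641 ≡ 34
11^8 ≡ 34^2 = 1156 ≡ 74
11^16 ≡ 74^2 = 5476 ≡ 66
11^32 ≡ 66^2 = 4356 ≡ 28
11^64 ≡ 28^2 = 784 ≡ 243
87 = 64 + 16 + 4 + 2 + 1, so 11^87 ≡ 243·66·34·121·11 ≡ 233 (mod 541)

233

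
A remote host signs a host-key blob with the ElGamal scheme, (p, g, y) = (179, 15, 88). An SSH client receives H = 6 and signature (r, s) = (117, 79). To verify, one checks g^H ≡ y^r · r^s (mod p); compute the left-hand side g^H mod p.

139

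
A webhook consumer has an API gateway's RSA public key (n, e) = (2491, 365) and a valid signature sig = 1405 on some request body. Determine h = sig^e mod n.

2306

Squares mod 2491: sig^1≡1405, sig^2≡1153, sig^4≡1706, sig^8≡948, sig^16≡1944, sig^32≡289, sig^64≡1318, sig^128≡897, sig^256≡16
365 = 256 + 64 + 32 + 8 + 4 + 1, so sig^365 ≡ 16·1318·289·948·1706·1405 ≡ 2306 (mod 2491)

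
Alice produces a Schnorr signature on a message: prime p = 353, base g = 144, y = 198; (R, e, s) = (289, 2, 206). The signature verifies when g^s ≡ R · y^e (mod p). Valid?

g^s mod p:
144^2 = 20736 ≡ 262
144^4 ≡ 262^2 = 68644 ≡ 162
144^8 ≡ 162^2 = 26244 ≡ 122
144^16 ≡ 122^2 = 14884 ≡ 58
144^32 ≡ 58^2 = 3364 ≡ 187
144^64 ≡ 187^2 = 34969 ≡ 22
144^128 ≡ 22^2 = 484 ≡ 131
206 = 128 + 64 + 8 + 4 + 2, so 144^206 ≡ 131·22·122·162·262 ≡ 285 (mod 353)
R · y^e mod p:
198^2 = 39204 ≡ 21
289·21 = 6069 ≡ 68 (mod 353)
285 ≠ 68; the check fails.

no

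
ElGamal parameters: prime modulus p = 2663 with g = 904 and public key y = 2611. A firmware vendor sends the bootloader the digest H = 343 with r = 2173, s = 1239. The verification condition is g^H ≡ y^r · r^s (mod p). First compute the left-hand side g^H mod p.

2128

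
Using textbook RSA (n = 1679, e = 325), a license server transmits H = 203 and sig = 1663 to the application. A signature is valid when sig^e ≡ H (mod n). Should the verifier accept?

sig^2 ≡ 1663^2 = 2765569 ≡ 256
sig^4 ≡ 256^2 = 65536 ≡ 55
sig^8 ≡ 55^2 = 3025 ≡ 1346
sig^16 ≡ 1346^2 = 1811716 ≡ 75
sig^32 ≡ 75^2 = 5625 ≡ 588
sig^64 ≡ 588^2 = 345744 ≡ 1549
sig^128 ≡ 1549^2 = 2399401 ≡ 110
sig^256 ≡ 110^2 = 12100 ≡ 347
325 = 256 + 64 + 4 + 1, so sig^325 ≡ 347·1549·55·1663 ≡ 203 (mod 1679)
sig^325 mod 1679 = 203 matches H.

accept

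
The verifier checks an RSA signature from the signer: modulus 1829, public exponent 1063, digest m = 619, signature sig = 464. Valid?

sig^2 ≡ 464^2 = 215296 ≡ 1303
sig^4 ≡ 1303^2 = 1697809 ≡ 497
sig^8 ≡ 497^2 = 247009 ≡ 94
sig^16 ≡ 94^2 = 8836 ≡ 1520
sig^32 ≡ 1520^2 = 2310400 ≡ 373
sig^64 ≡ 373^2 = 139129 ≡ 125
sig^128 ≡ 125^2 = 15625 ≡ 993
sig^256 ≡ 993^2 = 986049 ≡ 218
sig^512 ≡ 218^2 = 47524 ≡ 1799
sig^1024 ≡ 1799^2 = 3236401 ≡ 900
1063 = 1024 + 32 + 4 + 2 + 1, so sig^1063 ≡ 900·373·497·1303·464 ≡ 619 (mod 1829)
619 = m, so the signature checks out.

yes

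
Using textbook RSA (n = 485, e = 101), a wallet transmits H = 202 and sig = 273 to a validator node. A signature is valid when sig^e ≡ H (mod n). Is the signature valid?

invalid

Squares mod 485: sig^1≡273, sig^2≡324, sig^4≡216, sig^8≡96, sig^16≡1, sig^32≡1, sig^64≡1
101 = 64 + 32 + 4 + 1, so sig^101 ≡ 1·1·216·273 ≡ 283 (mod 485)
283 ≠ 202, so verification fails.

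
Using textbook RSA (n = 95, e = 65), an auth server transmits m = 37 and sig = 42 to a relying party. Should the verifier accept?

reject

sig^2 ≡ 42^2 = 1764 ≡ 54
sig^4 ≡ 54^2 = 2916 ≡ 66
sig^8 ≡ 66^2 = 4356 ≡ 81
sig^16 ≡ 81^2 = 6561 ≡ 6
sig^32 ≡ 6^2 = 36
sig^64 ≡ 36^2 = 1296 ≡ 61
65 = 64 + 1, so sig^65 ≡ 61·42 ≡ 92 (mod 95)
sig^65 mod 95 = 92, but m = 37.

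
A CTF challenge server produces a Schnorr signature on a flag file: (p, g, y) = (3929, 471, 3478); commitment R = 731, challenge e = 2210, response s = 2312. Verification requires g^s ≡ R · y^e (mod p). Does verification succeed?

passes

g^s mod p:
471^2 = 221841 ≡ 1817
471^4 ≡ 1817^2 = 3301489 ≡ 1129
471^8 ≡ 1129^2 = 1274641 ≡ 1645
471^16 ≡ 1645^2 = 2706025 ≡ 2873
471^32 ≡ 2873^2 = 8254129 ≡ 3229
471^64 ≡ 3229^2 = 10426441 ≡ 2804
471^128 ≡ 2804^2 = 7862416 ≡ 487
471^256 ≡ 487^2 = 237169 ≡ 1429
471^512 ≡ 1429^2 = 2042041 ≡ 2890
471^1024 ≡ 2890^2 = 8352100 ≡ 2975
471^2048 ≡ 2975^2 = 8850625 ≡ 2517
2312 = 2048 + 256 + 8, so 471^2312 ≡ 2517·1429·1645 ≡ 166 (mod 3929)
R · y^e mod p:
3478^2 = 12096484 ≡ 3022
3478^4 ≡ 3022^2 = 9132484 ≡ 1488
3478^8 ≡ 1488^2 = 2214144 ≡ 2117
3478^16 ≡ 2117^2 = 4481689 ≡ 2629
3478^32 ≡ 2629^2 = 6911641 ≡ 530
3478^64 ≡ 530^2 = 280900 ≡ 1941
3478^128 ≡ 1941^2 = 3767481 ≡ 3499
3478^256 ≡ 3499^2 = 12243001 ≡ 237
3478^512 ≡ 237^2 = 56169 ≡ 1163
3478^1024 ≡ 1163^2 = 1352569 ≡ 993
3478^2048 ≡ 993^2 = 986049 ≡ 3799
2210 = 2048 + 128 + 32 + 2, so 3478^2210 ≡ 3799·3499·530·3022 ≡ 3209 (mod 3929)
731·3209 = 2345779 ≡ 166 (mod 3929)
166 ≡ 166 (mod 3929); signature holds.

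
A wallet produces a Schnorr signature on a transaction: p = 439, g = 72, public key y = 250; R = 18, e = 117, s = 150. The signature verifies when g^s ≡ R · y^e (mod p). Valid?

g^s mod p:
72^2 = 5184 ≡ 355
72^4 ≡ 355^2 = 126025 ≡ 32
72^8 ≡ 32^2 = 1024 ≡ 146
72^16 ≡ 146^2 = 21316 ≡ 244
72^32 ≡ 244^2 = 59536 ≡ 271
72^64 ≡ 271^2 = 73441 ≡ 128
72^128 ≡ 128^2 = 16384 ≡ 141
150 = 128 + 16 + 4 + 2, so 72^150 ≡ 141·244·32·355 ≡ 32 (mod 439)
R · y^e mod p:
250^2 = 62500 ≡ 162
250^4 ≡ 162^2 = 26244 ≡ 343
250^8 ≡ 343^2 = 117649 ≡ 436
250^16 ≡ 436^2 = 190096 ≡ 9
250^32 ≡ 9^2 = 81
250^64 ≡ 81^2 = 6561 ≡ 415
117 = 64 + 32 + 16 + 4 + 1, so 250^117 ≡ 415·81·9·343·250 ≡ 61 (mod 439)
18·61 = 1098 ≡ 220 (mod 439)
32 ≠ 220; the check fails.

no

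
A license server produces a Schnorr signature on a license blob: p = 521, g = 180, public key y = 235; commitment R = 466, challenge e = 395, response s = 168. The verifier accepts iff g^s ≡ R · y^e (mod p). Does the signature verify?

verifies

g^s mod p:
180^2 = 32400 ≡ 98
180^4 ≡ 98^2 = 9604 ≡ 226
180^8 ≡ 226^2 = 51076 ≡ 18
180^16 ≡ 18^2 = 324
180^32 ≡ 324^2 = 104976 ≡ 255
180^64 ≡ 255^2 = 65025 ≡ 421
180^128 ≡ 421^2 = 177241 ≡ 101
168 = 128 + 32 + 8, so 180^168 ≡ 101·255·18 ≡ 421 (mod 521)
R · y^e mod p:
235^2 = 55225 ≡ 520
235^4 ≡ 520^2 = 270400 ≡ 1
235^8 ≡ 1^2 = 1
235^16 ≡ 1^2 = 1
235^32 ≡ 1^2 = 1
235^64 ≡ 1^2 = 1
235^128 ≡ 1^2 = 1
235^256 ≡ 1^2 = 1
395 = 256 + 128 + 8 + 2 + 1, so 235^395 ≡ 1·1·1·520·235 ≡ 286 (mod 521)
466·286 = 133276 ≡ 421 (mod 521)
421 ≡ 421 (mod 521); signature holds.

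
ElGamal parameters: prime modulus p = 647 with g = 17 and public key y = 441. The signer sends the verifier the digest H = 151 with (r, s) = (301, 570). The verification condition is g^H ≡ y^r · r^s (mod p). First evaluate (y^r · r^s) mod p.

441^301 mod 647 = 98
301^570 mod 647 = 555
y^r · r^s ≡ 98·555 = 54390 ≡ 42 (mod 647)

42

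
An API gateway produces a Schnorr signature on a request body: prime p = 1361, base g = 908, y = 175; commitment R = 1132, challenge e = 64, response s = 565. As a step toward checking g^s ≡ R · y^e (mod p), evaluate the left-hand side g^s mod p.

1130

Squares mod 1361: 908^1≡908, 908^2≡1059, 908^4≡17, 908^8≡289, 908^16≡500, 908^32≡937, 908^64≡124, 908^128≡405, 908^256≡705, 908^512≡260
565 = 512 + 32 + 16 + 4 + 1, so 908^565 ≡ 260·937·500·17·908 ≡ 1130 (mod 1361)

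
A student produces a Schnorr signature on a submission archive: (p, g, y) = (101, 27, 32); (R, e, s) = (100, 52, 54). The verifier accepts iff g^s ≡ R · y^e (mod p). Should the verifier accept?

reject

g^s mod p:
27^54 mod 101 = 21
R · y^e mod p:
32^52 mod 101 = 87
100·87 = 8700 ≡ 14 (mod 101)
21 ≠ 14; the check fails.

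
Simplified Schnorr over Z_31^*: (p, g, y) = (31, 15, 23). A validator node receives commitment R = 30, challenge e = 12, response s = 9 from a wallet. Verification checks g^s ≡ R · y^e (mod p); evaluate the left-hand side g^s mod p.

15^9 mod 31 = 29

29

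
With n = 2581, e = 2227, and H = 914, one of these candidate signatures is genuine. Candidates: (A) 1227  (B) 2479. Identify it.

Candidate A: Squares mod 2581: 1227^1≡1227, 1227^2≡806, 1227^4≡1805, 1227^8≡803, 1227^16≡2140, 1227^32≡906, 1227^64≡78, 1227^128≡922, 1227^256≡935, 1227^512≡1847, 1227^1024≡1908, 1227^2048≡1254; 2227 = 2048 + 128 + 32 + 16 + 2 + 1, so 1227^2227 ≡ 1254·922·906·2140·806·1227 ≡ 1198 (mod 2581)
Candidate B: Squares mod 2581: 2479^1≡2479, 2479^2≡80, 2479^4≡1238, 2479^8≡2111, 2479^16≡1515, 2479^32≡716, 2479^64≡1618, 2479^128≡790, 2479^256≡2079, 2479^512≡1647, 2479^1024≡2559, 2479^2048≡484; 2227 = 2048 + 128 + 32 + 16 + 2 + 1, so 2479^2227 ≡ 484·790·716·1515·80·2479 ≡ 914 (mod 2581)
  → matches H = 914

B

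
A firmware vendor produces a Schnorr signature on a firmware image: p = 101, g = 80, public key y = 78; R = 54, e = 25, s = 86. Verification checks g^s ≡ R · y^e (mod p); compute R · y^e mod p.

Squares mod 101: 78^1≡78, 78^2≡24, 78^4≡71, 78^8≡92, 78^16≡81
25 = 16 + 8 + 1, so 78^25 ≡ 81·92·78 ≡ 1 (mod 101)
R · y^e ≡ 54·1 = 54 ≡ 54 (mod 101)

54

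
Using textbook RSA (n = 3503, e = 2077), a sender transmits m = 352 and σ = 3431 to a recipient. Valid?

yes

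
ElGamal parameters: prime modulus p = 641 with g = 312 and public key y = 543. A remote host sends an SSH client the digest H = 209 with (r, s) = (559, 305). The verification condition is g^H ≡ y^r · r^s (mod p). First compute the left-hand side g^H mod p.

312^2 = 97344 ≡ 553
312^4 ≡ 553^2 = 305809 ≡ 52
312^8 ≡ 52^2 = 2704 ≡ 140
312^16 ≡ 140^2 = 19600 ≡ 370
312^32 ≡ 370^2 = 136900 ≡ 367
312^64 ≡ 367^2 = 134689 ≡ 79
312^128 ≡ 79^2 = 6241 ≡ 472
209 = 128 + 64 + 16 + 1, so 312^209 ≡ 472·79·370·312 ≡ 190 (mod 641)

190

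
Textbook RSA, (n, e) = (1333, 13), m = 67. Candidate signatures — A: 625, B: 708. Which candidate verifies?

Candidate A: 625^2 = 390625 ≡ 56; 625^4 ≡ 56^2 = 3136 ≡ 470; 625^8 ≡ 470^2 = 220900 ≡ 955; 13 = 8 + 4 + 1, so 625^13 ≡ 955·470·625 ≡ 67 (mod 1333)
  → matches m = 67
Candidate B: 708^2 = 501264 ≡ 56; 708^4 ≡ 56^2 = 3136 ≡ 470; 708^8 ≡ 470^2 = 220900 ≡ 955; 13 = 8 + 4 + 1, so 708^13 ≡ 955·470·708 ≡ 1266 (mod 1333)

A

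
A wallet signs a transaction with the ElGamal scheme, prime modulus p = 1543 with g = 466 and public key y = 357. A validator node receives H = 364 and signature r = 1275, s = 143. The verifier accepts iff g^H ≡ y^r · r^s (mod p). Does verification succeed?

passes

Left side g^H mod p:
466^2 = 217156 ≡ 1136
466^4 ≡ 1136^2 = 1290496 ≡ 548
466^8 ≡ 548^2 = 300304 ≡ 962
466^16 ≡ 962^2 = 925444 ≡ 1187
466^32 ≡ 1187^2 = 1408969 ≡ 210
466^64 ≡ 210^2 = 44100 ≡ 896
466^128 ≡ 896^2 = 802816 ≡ 456
466^256 ≡ 456^2 = 207936 ≡ 1174
364 = 256 + 64 + 32 + 8 + 4, so 466^364 ≡ 1174·896·210·962·548 ≡ 1223 (mod 1543)
Right side y^r · r^s mod p:
357^2 = 127449 ≡ 923
357^4 ≡ 923^2 = 851929 ≡ 193
357^8 ≡ 193^2 = 37249 ≡ 217
357^16 ≡ 217^2 = 47089 ≡ 799
357^32 ≡ 799^2 = 638401 ≡ 1142
357^64 ≡ 1142^2 = 1304164 ≡ 329
357^128 ≡ 329^2 = 108241 ≡ 231
357^256 ≡ 231^2 = 53361 ≡ 899
357^512 ≡ 899^2 = 808201 ≡ 1212
357^1024 ≡ 1212^2 = 1468944 ≡ 8
1275 = 1024 + 128 + 64 + 32 + 16 + 8 + 2 + 1, so 357^1275 ≡ 8·231·329·1142·799·217·923·357 ≡ 1125 (mod 1543)
1275^2 = 1625625 ≡ 846
1275^4 ≡ 846^2 = 715716 ≡ 1307
1275^8 ≡ 1307^2 = 1708249 ≡ 148
1275^16 ≡ 148^2 = 21904 ≡ 302
1275^32 ≡ 302^2 = 91204 ≡ 167
1275^64 ≡ 167^2 = 27889 ≡ 115
1275^128 ≡ 115^2 = 13225 ≡ 881
143 = 128 + 8 + 4 + 2 + 1, so 1275^143 ≡ 881·148·1307·846·1275 ≡ 1529 (mod 1543)
1125·1529 = 1720125 ≡ 1223 (mod 1543)
1223 ≡ 1223 (mod 1543), so the signature is genuine.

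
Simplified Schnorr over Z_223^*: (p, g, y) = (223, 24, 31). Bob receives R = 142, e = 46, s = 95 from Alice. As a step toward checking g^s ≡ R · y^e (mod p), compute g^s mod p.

24^2 = 576 ≡ 130
24^4 ≡ 130^2 = 16900 ≡ 175
24^8 ≡ 175^2 = 30625 ≡ 74
24^16 ≡ 74^2 = 5476 ≡ 124
24^32 ≡ 124^2 = 15376 ≡ 212
24^64 ≡ 212^2 = 44944 ≡ 121
95 = 64 + 16 + 8 + 4 + 2 + 1, so 24^95 ≡ 121·124·74·175·130·24 ≡ 214 (mod 223)

214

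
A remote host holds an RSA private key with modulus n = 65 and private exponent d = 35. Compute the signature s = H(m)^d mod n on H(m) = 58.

(H(m))^2 ≡ 58^2 = 3364 ≡ 49
(H(m))^4 ≡ 49^2 = 2401 ≡ 61
(H(m))^8 ≡ 61^2 = 3721 ≡ 16
(H(m))^16 ≡ 16^2 = 256 ≡ 61
(H(m))^32 ≡ 61^2 = 3721 ≡ 16
35 = 32 + 2 + 1, so (H(m))^35 ≡ 16·49·58 ≡ 37 (mod 65)

37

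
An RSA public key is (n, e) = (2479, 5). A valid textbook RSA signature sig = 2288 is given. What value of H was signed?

438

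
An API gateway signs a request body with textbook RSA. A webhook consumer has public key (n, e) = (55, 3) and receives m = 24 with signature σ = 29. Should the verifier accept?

Squares mod 55: σ^1≡29, σ^2≡16
3 = 2 + 1, so σ^3 ≡ 16·29 ≡ 24 (mod 55)
σ^3 mod 55 = 24 matches m.

accept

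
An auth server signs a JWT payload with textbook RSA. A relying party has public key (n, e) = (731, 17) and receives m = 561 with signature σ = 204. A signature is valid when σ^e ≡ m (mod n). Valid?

yes

σ^2 ≡ 204^2 = 41616 ≡ 680
σ^4 ≡ 680^2 = 462400 ≡ 408
σ^8 ≡ 408^2 = 166464 ≡ 527
σ^16 ≡ 527^2 = 277729 ≡ 680
17 = 16 + 1, so σ^17 ≡ 680·204 ≡ 561 (mod 731)
σ^17 mod 731 = 561 matches m.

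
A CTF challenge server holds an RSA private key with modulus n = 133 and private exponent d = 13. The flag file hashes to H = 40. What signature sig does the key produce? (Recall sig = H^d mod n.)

H^13 mod 133 = 117

117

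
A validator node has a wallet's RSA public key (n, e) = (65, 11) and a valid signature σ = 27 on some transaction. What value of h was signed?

Squares mod 65: σ^1≡27, σ^2≡14, σ^4≡1, σ^8≡1
11 = 8 + 2 + 1, so σ^11 ≡ 1·14·27 ≡ 53 (mod 65)

53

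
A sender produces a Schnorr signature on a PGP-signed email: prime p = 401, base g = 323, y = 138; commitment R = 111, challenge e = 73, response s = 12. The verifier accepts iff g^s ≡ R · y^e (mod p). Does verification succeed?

fails

g^s mod p:
323^2 = 104329 ≡ 69
323^4 ≡ 69^2 = 4761 ≡ 350
323^8 ≡ 350^2 = 122500 ≡ 195
12 = 8 + 4, so 323^12 ≡ 195·350 ≡ 80 (mod 401)
R · y^e mod p:
138^2 = 19044 ≡ 197
138^4 ≡ 197^2 = 38809 ≡ 313
138^8 ≡ 313^2 = 97969 ≡ 125
138^16 ≡ 125^2 = 15625 ≡ 387
138^32 ≡ 387^2 = 149769 ≡ 196
138^64 ≡ 196^2 = 38416 ≡ 321
73 = 64 + 8 + 1, so 138^73 ≡ 321·125·138 ≡ 242 (mod 401)
111·242 = 26862 ≡ 396 (mod 401)
80 ≠ 396; the check fails.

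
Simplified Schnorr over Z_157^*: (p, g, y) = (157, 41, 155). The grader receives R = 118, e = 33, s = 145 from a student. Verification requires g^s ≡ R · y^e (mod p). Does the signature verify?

verifies

g^s mod p:
41^2 = 1681 ≡ 111
41^4 ≡ 111^2 = 12321 ≡ 75
41^8 ≡ 75^2 = 5625 ≡ 130
41^16 ≡ 130^2 = 16900 ≡ 101
41^32 ≡ 101^2 = 10201 ≡ 153
41^64 ≡ 153^2 = 23409 ≡ 16
41^128 ≡ 16^2 = 256 ≡ 99
145 = 128 + 16 + 1, so 41^145 ≡ 99·101·41 ≡ 32 (mod 157)
R · y^e mod p:
155^2 = 24025 ≡ 4
155^4 ≡ 4^2 = 16
155^8 ≡ 16^2 = 256 ≡ 99
155^16 ≡ 99^2 = 9801 ≡ 67
155^32 ≡ 67^2 = 4489 ≡ 93
33 = 32 + 1, so 155^33 ≡ 93·155 ≡ 128 (mod 157)
118·128 = 15104 ≡ 32 (mod 157)
32 ≡ 32 (mod 157); signature holds.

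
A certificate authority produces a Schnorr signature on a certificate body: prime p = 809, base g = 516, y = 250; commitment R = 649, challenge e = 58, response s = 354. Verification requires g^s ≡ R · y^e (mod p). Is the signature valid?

g^s mod p:
516^2 = 266256 ≡ 95
516^4 ≡ 95^2 = 9025 ≡ 126
516^8 ≡ 126^2 = 15876 ≡ 505
516^16 ≡ 505^2 = 255025 ≡ 190
516^32 ≡ 190^2 = 36100 ≡ 504
516^64 ≡ 504^2 = 254016 ≡ 799
516^128 ≡ 799^2 = 638401 ≡ 100
516^256 ≡ 100^2 = 10000 ≡ 292
354 = 256 + 64 + 32 + 2, so 516^354 ≡ 292·799·504·95 ≡ 162 (mod 809)
R · y^e mod p:
250^2 = 62500 ≡ 207
250^4 ≡ 207^2 = 42849 ≡ 781
250^8 ≡ 781^2 = 609961 ≡ 784
250^16 ≡ 784^2 = 614656 ≡ 625
250^32 ≡ 625^2 = 390625 ≡ 687
58 = 32 + 16 + 8 + 2, so 250^58 ≡ 687·625·784·207 ≡ 764 (mod 809)
649·764 = 495836 ≡ 728 (mod 809)
162 ≠ 728; the check fails.

invalid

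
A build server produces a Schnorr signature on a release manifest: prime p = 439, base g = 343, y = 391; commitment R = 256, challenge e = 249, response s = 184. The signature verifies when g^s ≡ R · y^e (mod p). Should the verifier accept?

reject

g^s mod p:
343^184 mod 439 = 252
R · y^e mod p:
391^249 mod 439 = 355
256·355 = 90880 ≡ 7 (mod 439)
252 ≠ 7; the check fails.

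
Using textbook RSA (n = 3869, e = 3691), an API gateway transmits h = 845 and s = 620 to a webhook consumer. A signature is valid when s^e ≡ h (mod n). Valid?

s^2 ≡ 620^2 = 384400 ≡ 1369
s^4 ≡ 1369^2 = 1874161 ≡ 1565
s^8 ≡ 1565^2 = 2449225 ≡ 148
s^16 ≡ 148^2 = 21904 ≡ 2559
s^32 ≡ 2559^2 = 6548481 ≡ 2133
s^64 ≡ 2133^2 = 4549689 ≡ 3614
s^128 ≡ 3614^2 = 13060996 ≡ 3121
s^256 ≡ 3121^2 = 9740641 ≡ 2368
s^512 ≡ 2368^2 = 5607424 ≡ 1243
s^1024 ≡ 1243^2 = 1545049 ≡ 1318
s^2048 ≡ 1318^2 = 1737124 ≡ 3812
3691 = 2048 + 1024 + 512 + 64 + 32 + 8 + 2 + 1, so s^3691 ≡ 3812·1318·1243·3614·2133·148·1369·620 ≡ 255 (mod 3869)
255 ≠ 845, so verification fails.

no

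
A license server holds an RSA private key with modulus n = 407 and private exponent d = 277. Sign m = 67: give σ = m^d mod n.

m^2 ≡ 67^2 = 4489 ≡ 12
m^4 ≡ 12^2 = 144
m^8 ≡ 144^2 = 20736 ≡ 386
m^16 ≡ 386^2 = 148996 ≡ 34
m^32 ≡ 34^2 = 1156 ≡ 342
m^64 ≡ 342^2 = 116964 ≡ 155
m^128 ≡ 155^2 = 24025 ≡ 12
m^256 ≡ 12^2 = 144
277 = 256 + 16 + 4 + 1, so m^277 ≡ 144·34·144·67 ≡ 188 (mod 407)

188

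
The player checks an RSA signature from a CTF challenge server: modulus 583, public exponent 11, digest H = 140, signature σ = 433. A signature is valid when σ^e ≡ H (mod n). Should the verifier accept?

reject

Squares mod 583: σ^1≡433, σ^2≡346, σ^4≡201, σ^8≡174
11 = 8 + 2 + 1, so σ^11 ≡ 174·346·433 ≡ 70 (mod 583)
70 ≠ 140, so verification fails.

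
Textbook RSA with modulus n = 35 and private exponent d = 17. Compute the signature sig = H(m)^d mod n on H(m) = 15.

15

(H(m))^2 ≡ 15^2 = 225 ≡ 15
(H(m))^4 ≡ 15^2 = 225 ≡ 15
(H(m))^8 ≡ 15^2 = 225 ≡ 15
(H(m))^16 ≡ 15^2 = 225 ≡ 15
17 = 16 + 1, so (H(m))^17 ≡ 15·15 ≡ 15 (mod 35)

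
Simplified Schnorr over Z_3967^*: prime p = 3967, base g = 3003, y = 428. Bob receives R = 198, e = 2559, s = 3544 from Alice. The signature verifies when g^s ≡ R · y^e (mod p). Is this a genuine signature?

g^s mod p:
3003^2 = 9018009 ≡ 1018
3003^4 ≡ 1018^2 = 1036324 ≡ 937
3003^8 ≡ 937^2 = 877969 ≡ 1262
3003^16 ≡ 1262^2 = 1592644 ≡ 1877
3003^32 ≡ 1877^2 = 3523129 ≡ 433
3003^64 ≡ 433^2 = 187489 ≡ 1040
3003^128 ≡ 1040^2 = 1081600 ≡ 2576
3003^256 ≡ 2576^2 = 6635776 ≡ 2952
3003^512 ≡ 2952^2 = 8714304 ≡ 2772
3003^1024 ≡ 2772^2 = 7683984 ≡ 3872
3003^2048 ≡ 3872^2 = 14992384 ≡ 1091
3544 = 2048 + 1024 + 256 + 128 + 64 + 16 + 8, so 3003^3544 ≡ 1091·3872·2952·2576·1040·1877·1262 ≡ 2394 (mod 3967)
R · y^e mod p:
428^2 = 183184 ≡ 702
428^4 ≡ 702^2 = 492804 ≡ 896
428^8 ≡ 896^2 = 802816 ≡ 1482
428^16 ≡ 1482^2 = 2196324 ≡ 2573
428^32 ≡ 2573^2 = 6620329 ≡ 3373
428^64 ≡ 3373^2 = 11377129 ≡ 3740
428^128 ≡ 3740^2 = 13987600 ≡ 3925
428^256 ≡ 3925^2 = 15405625 ≡ 1764
428^512 ≡ 1764^2 = 3111696 ≡ 1568
428^1024 ≡ 1568^2 = 2458624 ≡ 3051
428^2048 ≡ 3051^2 = 9308601 ≡ 2019
2559 = 2048 + 256 + 128 + 64 + 32 + 16 + 8 + 4 + 2 + 1, so 428^2559 ≡ 2019·1764·3925·3740·3373·2573·1482·896·702·428 ≡ 1094 (mod 3967)
198·1094 = 216612 ≡ 2394 (mod 3967)
2394 ≡ 2394 (mod 3967); signature holds.

genuine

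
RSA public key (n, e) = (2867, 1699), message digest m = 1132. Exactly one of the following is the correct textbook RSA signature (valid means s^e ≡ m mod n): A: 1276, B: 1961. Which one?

B

Candidate A: 1276^2 = 1628176 ≡ 2587; 1276^4 ≡ 2587^2 = 6692569 ≡ 991; 1276^8 ≡ 991^2 = 982081 ≡ 1567; 1276^16 ≡ 1567^2 = 2455489 ≡ 1337; 1276^32 ≡ 1337^2 = 1787569 ≡ 1428; 1276^64 ≡ 1428^2 = 2039184 ≡ 747; 1276^128 ≡ 747^2 = 558009 ≡ 1811; 1276^256 ≡ 1811^2 = 3279721 ≡ 2740; 1276^512 ≡ 2740^2 = 7507600 ≡ 1794; 1276^1024 ≡ 1794^2 = 3218436 ≡ 1662; 1699 = 1024 + 512 + 128 + 32 + 2 + 1, so 1276^1699 ≡ 1662·1794·1811·1428·2587·1276 ≡ 930 (mod 2867)
Candidate B: 1961^2 = 3845521 ≡ 874; 1961^4 ≡ 874^2 = 763876 ≡ 1254; 1961^8 ≡ 1254^2 = 1572516 ≡ 1400; 1961^16 ≡ 1400^2 = 1960000 ≡ 1839; 1961^32 ≡ 1839^2 = 3381921 ≡ 1728; 1961^64 ≡ 1728^2 = 2985984 ≡ 1437; 1961^128 ≡ 1437^2 = 2064969 ≡ 729; 1961^256 ≡ 729^2 = 531441 ≡ 1046; 1961^512 ≡ 1046^2 = 1094116 ≡ 1789; 1961^1024 ≡ 1789^2 = 3200521 ≡ 949; 1699 = 1024 + 512 + 128 + 32 + 2 + 1, so 1961^1699 ≡ 949·1789·729·1728·874·1961 ≡ 1132 (mod 2867)
  → matches m = 1132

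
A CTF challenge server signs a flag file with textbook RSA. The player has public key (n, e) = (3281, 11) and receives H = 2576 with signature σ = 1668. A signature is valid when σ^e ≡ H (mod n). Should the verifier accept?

Squares mod 3281: σ^1≡1668, σ^2≡3217, σ^4≡815, σ^8≡1463
11 = 8 + 2 + 1, so σ^11 ≡ 1463·3217·1668 ≡ 705 (mod 3281)
705 ≠ 2576, so verification fails.

reject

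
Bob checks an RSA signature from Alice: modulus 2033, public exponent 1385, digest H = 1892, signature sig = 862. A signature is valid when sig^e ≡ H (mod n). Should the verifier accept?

reject

sig^2 ≡ 862^2 = 743044 ≡ 999
sig^4 ≡ 999^2 = 998001 ≡ 1831
sig^8 ≡ 1831^2 = 3352561 ≡ 144
sig^16 ≡ 144^2 = 20736 ≡ 406
sig^32 ≡ 406^2 = 164836 ≡ 163
sig^64 ≡ 163^2 = 26569 ≡ 140
sig^128 ≡ 140^2 = 19600 ≡ 1303
sig^256 ≡ 1303^2 = 1697809 ≡ 254
sig^512 ≡ 254^2 = 64516 ≡ 1493
sig^1024 ≡ 1493^2 = 2229049 ≡ 881
1385 = 1024 + 256 + 64 + 32 + 8 + 1, so sig^1385 ≡ 881·254·140·163·144·862 ≡ 1094 (mod 2033)
sig^1385 mod 2033 = 1094, but H = 1892.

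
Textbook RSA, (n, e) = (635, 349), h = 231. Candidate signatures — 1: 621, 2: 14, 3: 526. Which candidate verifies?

1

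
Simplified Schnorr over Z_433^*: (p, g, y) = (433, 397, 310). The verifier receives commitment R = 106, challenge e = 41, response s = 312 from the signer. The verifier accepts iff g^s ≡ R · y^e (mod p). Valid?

g^s mod p:
397^2 = 157609 ≡ 430
397^4 ≡ 430^2 = 184900 ≡ 9
397^8 ≡ 9^2 = 81
397^16 ≡ 81^2 = 6561 ≡ 66
397^32 ≡ 66^2 = 4356 ≡ 26
397^64 ≡ 26^2 = 676 ≡ 243
397^128 ≡ 243^2 = 59049 ≡ 161
397^256 ≡ 161^2 = 25921 ≡ 374
312 = 256 + 32 + 16 + 8, so 397^312 ≡ 374·26·66·81 ≡ 256 (mod 433)
R · y^e mod p:
310^2 = 96100 ≡ 407
310^4 ≡ 407^2 = 165649 ≡ 243
310^8 ≡ 243^2 = 59049 ≡ 161
310^16 ≡ 161^2 = 25921 ≡ 374
310^32 ≡ 374^2 = 139876 ≡ 17
41 = 32 + 8 + 1, so 310^41 ≡ 17·161·310 ≡ 223 (mod 433)
106·223 = 23638 ≡ 256 (mod 433)
256 ≡ 256 (mod 433); signature holds.

yes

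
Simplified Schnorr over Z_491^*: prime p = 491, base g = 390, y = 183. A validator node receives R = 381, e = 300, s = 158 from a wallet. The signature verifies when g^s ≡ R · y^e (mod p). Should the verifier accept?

g^s mod p:
Squares mod 491: 390^1≡390, 390^2≡381, 390^4≡316, 390^8≡183, 390^16≡101, 390^32≡381, 390^64≡316, 390^128≡183
158 = 128 + 16 + 8 + 4 + 2, so 390^158 ≡ 183·101·183·316·381 ≡ 183 (mod 491)
R · y^e mod p:
Squares mod 491: 183^1≡183, 183^2≡101, 183^4≡381, 183^8≡316, 183^16≡183, 183^32≡101, 183^64≡381, 183^128≡316, 183^256≡183
300 = 256 + 32 + 8 + 4, so 183^300 ≡ 183·101·316·381 ≡ 1 (mod 491)
381·1 = 381 ≡ 381 (mod 491)
183 ≠ 381; the check fails.

reject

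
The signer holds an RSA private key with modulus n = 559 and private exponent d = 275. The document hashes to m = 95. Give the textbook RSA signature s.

296

m^2 ≡ 95^2 = 9025 ≡ 81
m^4 ≡ 81^2 = 6561 ≡ 412
m^8 ≡ 412^2 = 169744 ≡ 367
m^16 ≡ 367^2 = 134689 ≡ 529
m^32 ≡ 529^2 = 279841 ≡ 341
m^64 ≡ 341^2 = 116281 ≡ 9
m^128 ≡ 9^2 = 81
m^256 ≡ 81^2 = 6561 ≡ 412
275 = 256 + 16 + 2 + 1, so m^275 ≡ 412·529·81·95 ≡ 296 (mod 559)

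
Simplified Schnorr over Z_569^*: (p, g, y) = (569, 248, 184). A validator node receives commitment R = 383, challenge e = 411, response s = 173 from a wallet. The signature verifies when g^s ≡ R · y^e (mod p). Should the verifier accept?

g^s mod p:
248^2 = 61504 ≡ 52
248^4 ≡ 52^2 = 2704 ≡ 428
248^8 ≡ 428^2 = 183184 ≡ 535
248^16 ≡ 535^2 = 286225 ≡ 18
248^32 ≡ 18^2 = 324
248^64 ≡ 324^2 = 104976 ≡ 280
248^128 ≡ 280^2 = 78400 ≡ 447
173 = 128 + 32 + 8 + 4 + 1, so 248^173 ≡ 447·324·535·428·248 ≡ 475 (mod 569)
R · y^e mod p:
184^2 = 33856 ≡ 285
184^4 ≡ 285^2 = 81225 ≡ 427
184^8 ≡ 427^2 = 182329 ≡ 249
184^16 ≡ 249^2 = 62001 ≡ 549
184^32 ≡ 549^2 = 301401 ≡ 400
184^64 ≡ 400^2 = 160000 ≡ 111
184^128 ≡ 111^2 = 12321 ≡ 372
184^256 ≡ 372^2 = 138384 ≡ 117
411 = 256 + 128 + 16 + 8 + 2 + 1, so 184^411 ≡ 117·372·549·249·285·184 ≡ 233 (mod 569)
383·233 = 89239 ≡ 475 (mod 569)
475 ≡ 475 (mod 569); signature holds.

accept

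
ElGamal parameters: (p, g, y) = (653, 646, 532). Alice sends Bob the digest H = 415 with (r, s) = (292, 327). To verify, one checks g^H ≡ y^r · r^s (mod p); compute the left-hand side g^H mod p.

Squares mod 653: 646^1≡646, 646^2≡49, 646^4≡442, 646^8≡117, 646^16≡629, 646^32≡576, 646^64≡52, 646^128≡92, 646^256≡628
415 = 256 + 128 + 16 + 8 + 4 + 2 + 1, so 646^415 ≡ 628·92·629·117·442·49·646 ≡ 167 (mod 653)

167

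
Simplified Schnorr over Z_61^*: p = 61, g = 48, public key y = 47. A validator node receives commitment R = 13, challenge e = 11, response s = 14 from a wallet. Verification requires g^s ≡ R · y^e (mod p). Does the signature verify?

verifies

g^s mod p:
48^2 = 2304 ≡ 47
48^4 ≡ 47^2 = 2209 ≡ 13
48^8 ≡ 13^2 = 169 ≡ 47
14 = 8 + 4 + 2, so 48^14 ≡ 47·13·47 ≡ 47 (mod 61)
R · y^e mod p:
47^2 = 2209 ≡ 13
47^4 ≡ 13^2 = 169 ≡ 47
47^8 ≡ 47^2 = 2209 ≡ 13
11 = 8 + 2 + 1, so 47^11 ≡ 13·13·47 ≡ 13 (mod 61)
13·13 = 169 ≡ 47 (mod 61)
47 ≡ 47 (mod 61); signature holds.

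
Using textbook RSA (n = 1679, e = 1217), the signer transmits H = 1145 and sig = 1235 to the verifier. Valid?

sig^1217 mod 1679 = 1145
sig^1217 mod 1679 = 1145 matches H.

yes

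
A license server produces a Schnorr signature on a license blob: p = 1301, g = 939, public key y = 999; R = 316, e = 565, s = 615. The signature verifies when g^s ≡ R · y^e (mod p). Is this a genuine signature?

genuine

g^s mod p:
939^2 = 881721 ≡ 944
939^4 ≡ 944^2 = 891136 ≡ 1252
939^8 ≡ 1252^2 = 1567504 ≡ 1100
939^16 ≡ 1100^2 = 1210000 ≡ 70
939^32 ≡ 70^2 = 4900 ≡ 997
939^64 ≡ 997^2 = 994009 ≡ 45
939^128 ≡ 45^2 = 2025 ≡ 724
939^256 ≡ 724^2 = 524176 ≡ 1174
939^512 ≡ 1174^2 = 1378276 ≡ 517
615 = 512 + 64 + 32 + 4 + 2 + 1, so 939^615 ≡ 517·45·997·1252·944·939 ≡ 352 (mod 1301)
R · y^e mod p:
999^2 = 998001 ≡ 134
999^4 ≡ 134^2 = 17956 ≡ 1043
999^8 ≡ 1043^2 = 1087849 ≡ 213
999^16 ≡ 213^2 = 45369 ≡ 1135
999^32 ≡ 1135^2 = 1288225 ≡ 235
999^64 ≡ 235^2 = 55225 ≡ 583
999^128 ≡ 583^2 = 339889 ≡ 328
999^256 ≡ 328^2 = 107584 ≡ 902
999^512 ≡ 902^2 = 813604 ≡ 479
565 = 512 + 32 + 16 + 4 + 1, so 999^565 ≡ 479·235·1135·1043·999 ≡ 841 (mod 1301)
316·841 = 265756 ≡ 352 (mod 1301)
352 ≡ 352 (mod 1301); signature holds.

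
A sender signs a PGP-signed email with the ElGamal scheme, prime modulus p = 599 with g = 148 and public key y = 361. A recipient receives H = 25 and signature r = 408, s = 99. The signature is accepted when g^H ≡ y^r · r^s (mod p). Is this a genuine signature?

genuine

Left side g^H mod p:
148^25 mod 599 = 320
Right side y^r · r^s mod p:
361^408 mod 599 = 335
408^99 mod 599 = 144
335·144 = 48240 ≡ 320 (mod 599)
320 ≡ 320 (mod 599), so the signature is genuine.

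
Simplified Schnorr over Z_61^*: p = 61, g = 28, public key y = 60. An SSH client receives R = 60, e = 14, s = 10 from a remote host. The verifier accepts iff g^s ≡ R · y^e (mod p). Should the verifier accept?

g^s mod p:
28^2 = 784 ≡ 52
28^4 ≡ 52^2 = 2704 ≡ 20
28^8 ≡ 20^2 = 400 ≡ 34
10 = 8 + 2, so 28^10 ≡ 34·52 ≡ 60 (mod 61)
R · y^e mod p:
60^2 = 3600 ≡ 1
60^4 ≡ 1^2 = 1
60^8 ≡ 1^2 = 1
14 = 8 + 4 + 2, so 60^14 ≡ 1·1·1 ≡ 1 (mod 61)
60·1 = 60 ≡ 60 (mod 61)
60 ≡ 60 (mod 61); signature holds.

accept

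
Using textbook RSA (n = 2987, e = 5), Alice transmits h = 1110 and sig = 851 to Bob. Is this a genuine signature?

genuine

sig^2 ≡ 851^2 = 724201 ≡ 1347
sig^4 ≡ 1347^2 = 1814409 ≡ 1300
5 = 4 + 1, so sig^5 ≡ 1300·851 ≡ 1110 (mod 2987)
1110 = h, so the signature checks out.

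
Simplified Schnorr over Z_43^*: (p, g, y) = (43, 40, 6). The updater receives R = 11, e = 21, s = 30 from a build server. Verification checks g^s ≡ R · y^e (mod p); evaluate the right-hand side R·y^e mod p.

6^2 = 36
6^4 ≡ 36^2 = 1296 ≡ 6
6^8 ≡ 6^2 = 36
6^16 ≡ 36^2 = 1296 ≡ 6
21 = 16 + 4 + 1, so 6^21 ≡ 6·6·6 ≡ 1 (mod 43)
R · y^e ≡ 11·1 = 11 ≡ 11 (mod 43)

11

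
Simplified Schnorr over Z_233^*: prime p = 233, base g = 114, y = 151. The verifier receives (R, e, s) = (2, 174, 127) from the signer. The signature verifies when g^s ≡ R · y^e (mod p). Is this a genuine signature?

forged

g^s mod p:
Squares mod 233: 114^1≡114, 114^2≡181, 114^4≡141, 114^8≡76, 114^16≡184, 114^32≡71, 114^64≡148
127 = 64 + 32 + 16 + 8 + 4 + 2 + 1, so 114^127 ≡ 148·71·184·76·141·181·114 ≡ 139 (mod 233)
R · y^e mod p:
Squares mod 233: 151^1≡151, 151^2≡200, 151^4≡157, 151^8≡184, 151^16≡71, 151^32≡148, 151^64≡2, 151^128≡4
174 = 128 + 32 + 8 + 4 + 2, so 151^174 ≡ 4·148·184·157·200 ≡ 89 (mod 233)
2·89 = 178 ≡ 178 (mod 233)
139 ≠ 178; the check fails.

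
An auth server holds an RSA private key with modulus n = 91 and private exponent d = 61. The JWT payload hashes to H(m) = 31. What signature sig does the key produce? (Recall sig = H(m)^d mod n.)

(H(m))^61 mod 91 = 31

31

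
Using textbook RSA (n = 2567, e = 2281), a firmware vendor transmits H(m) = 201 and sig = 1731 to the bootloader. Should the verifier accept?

sig^2 ≡ 1731^2 = 2996361 ≡ 672
sig^4 ≡ 672^2 = 451584 ≡ 2359
sig^8 ≡ 2359^2 = 5564881 ≡ 2192
sig^16 ≡ 2192^2 = 4804864 ≡ 2007
sig^32 ≡ 2007^2 = 4028049 ≡ 426
sig^64 ≡ 426^2 = 181476 ≡ 1786
sig^128 ≡ 1786^2 = 3189796 ≡ 1582
sig^256 ≡ 1582^2 = 2502724 ≡ 2466
sig^512 ≡ 2466^2 = 6081156 ≡ 2500
sig^1024 ≡ 2500^2 = 6250000 ≡ 1922
sig^2048 ≡ 1922^2 = 3694084 ≡ 171
2281 = 2048 + 128 + 64 + 32 + 8 + 1, so sig^2281 ≡ 171·1582·1786·426·2192·1731 ≡ 2366 (mod 2567)
sig^2281 mod 2567 = 2366, but H(m) = 201.

reject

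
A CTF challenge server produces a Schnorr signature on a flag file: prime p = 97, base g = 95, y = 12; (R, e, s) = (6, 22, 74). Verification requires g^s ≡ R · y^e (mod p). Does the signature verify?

g^s mod p:
95^2 = 9025 ≡ 4
95^4 ≡ 4^2 = 16
95^8 ≡ 16^2 = 256 ≡ 62
95^16 ≡ 62^2 = 3844 ≡ 61
95^32 ≡ 61^2 = 3721 ≡ 35
95^64 ≡ 35^2 = 1225 ≡ 61
74 = 64 + 8 + 2, so 95^74 ≡ 61·62·4 ≡ 93 (mod 97)
R · y^e mod p:
12^2 = 144 ≡ 47
12^4 ≡ 47^2 = 2209 ≡ 75
12^8 ≡ 75^2 = 5625 ≡ 96
12^16 ≡ 96^2 = 9216 ≡ 1
22 = 16 + 4 + 2, so 12^22 ≡ 1·75·47 ≡ 33 (mod 97)
6·33 = 198 ≡ 4 (mod 97)
93 ≠ 4; the check fails.

does not verify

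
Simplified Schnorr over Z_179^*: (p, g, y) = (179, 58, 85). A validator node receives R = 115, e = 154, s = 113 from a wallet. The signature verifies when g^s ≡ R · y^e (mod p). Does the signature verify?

verifies

g^s mod p:
58^2 = 3364 ≡ 142
58^4 ≡ 142^2 = 20164 ≡ 116
58^8 ≡ 116^2 = 13456 ≡ 31
58^16 ≡ 31^2 = 961 ≡ 66
58^32 ≡ 66^2 = 4356 ≡ 60
58^64 ≡ 60^2 = 3600 ≡ 20
113 = 64 + 32 + 16 + 1, so 58^113 ≡ 20·60·66·58 ≡ 102 (mod 179)
R · y^e mod p:
85^2 = 7225 ≡ 65
85^4 ≡ 65^2 = 4225 ≡ 108
85^8 ≡ 108^2 = 11664 ≡ 29
85^16 ≡ 29^2 = 841 ≡ 125
85^32 ≡ 125^2 = 15625 ≡ 52
85^64 ≡ 52^2 = 2704 ≡ 19
85^128 ≡ 19^2 = 361 ≡ 3
154 = 128 + 16 + 8 + 2, so 85^154 ≡ 3·125·29·65 ≡ 4 (mod 179)
115·4 = 460 ≡ 102 (mod 179)
102 ≡ 102 (mod 179); signature holds.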